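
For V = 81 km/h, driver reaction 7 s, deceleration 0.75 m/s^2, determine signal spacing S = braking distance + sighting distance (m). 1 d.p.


V = 81 / 3.6 = 22.5 m/s
Braking distance = 22.5^2 / (2*0.75) = 337.5 m
Sighting distance = 22.5 * 7 = 157.5 m
S = 337.5 + 157.5 = 495.0 m

495.0


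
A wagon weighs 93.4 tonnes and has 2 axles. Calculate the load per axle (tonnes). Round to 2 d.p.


Load per axle = total weight / number of axles
Load = 93.4 / 2
Load = 46.70 tonnes

46.70


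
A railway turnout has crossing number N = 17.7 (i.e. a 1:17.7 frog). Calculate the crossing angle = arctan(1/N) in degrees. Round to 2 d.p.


1/N = 1/17.7 = 0.056497
angle = arctan(0.056497) = 0.056437 rad
angle = 0.056437 * 180/pi = 3.23 degrees

3.23


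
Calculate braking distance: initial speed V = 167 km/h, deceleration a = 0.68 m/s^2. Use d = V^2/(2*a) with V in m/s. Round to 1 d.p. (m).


Convert speed: V = 167 / 3.6 = 46.3889 m/s
V^2 = 2151.929
d = 2151.929 / (2 * 0.68)
d = 2151.929 / 1.36
d = 1582.3 m

1582.3


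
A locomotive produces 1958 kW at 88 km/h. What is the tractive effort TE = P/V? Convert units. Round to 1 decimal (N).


Convert: P = 1958 kW = 1958000 W
V = 88 / 3.6 = 24.4444 m/s
TE = 1958000 / 24.4444
TE = 80100.0 N

80100.0


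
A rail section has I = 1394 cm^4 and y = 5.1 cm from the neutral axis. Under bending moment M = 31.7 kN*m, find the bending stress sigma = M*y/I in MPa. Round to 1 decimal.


Convert units:
M = 31.7 kN*m = 31700000 N*mm
y = 5.1 cm = 51 mm
I = 1394 cm^4 = 13940000 mm^4
sigma = 31700000 * 51 / 13940000
sigma = 116.0 MPa

116.0


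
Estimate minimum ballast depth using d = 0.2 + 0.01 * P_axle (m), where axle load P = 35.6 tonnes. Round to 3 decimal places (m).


d = 0.2 + 0.01 * 35.6
d = 0.2 + 0.356
d = 0.556 m

0.556


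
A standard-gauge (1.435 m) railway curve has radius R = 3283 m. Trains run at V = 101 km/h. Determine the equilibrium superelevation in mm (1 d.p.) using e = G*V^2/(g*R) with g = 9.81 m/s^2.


Convert speed: V = 101 / 3.6 = 28.0556 m/s
Apply formula: e = 1.435 * 28.0556^2 / (9.81 * 3283)
e = 1.435 * 787.1142 / 32206.23
e = 0.035071 m = 35.1 mm

35.1


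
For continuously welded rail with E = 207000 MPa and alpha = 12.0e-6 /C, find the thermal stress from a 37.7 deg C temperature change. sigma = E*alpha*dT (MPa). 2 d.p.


sigma = E * alpha * dT
sigma = 207000 * 12.0e-6 * 37.7
sigma = 2.484 * 37.7
sigma = 93.65 MPa

93.65


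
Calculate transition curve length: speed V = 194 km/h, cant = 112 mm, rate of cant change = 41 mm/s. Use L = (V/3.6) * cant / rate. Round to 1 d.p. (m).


Convert speed: V = 194 / 3.6 = 53.8889 m/s
L = 53.8889 * 112 / 41
L = 6035.5556 / 41
L = 147.2 m

147.2


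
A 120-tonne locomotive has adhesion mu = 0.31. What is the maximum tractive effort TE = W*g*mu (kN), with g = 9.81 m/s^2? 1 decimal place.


TE_max = W * g * mu
TE_max = 120 * 9.81 * 0.31
TE_max = 1177.2 * 0.31
TE_max = 364.9 kN

364.9


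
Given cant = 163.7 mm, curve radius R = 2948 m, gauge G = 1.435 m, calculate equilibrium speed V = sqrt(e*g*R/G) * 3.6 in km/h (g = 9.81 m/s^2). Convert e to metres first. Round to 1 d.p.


Convert cant: e = 163.7 mm = 0.1637 m
V_ms = sqrt(0.1637 * 9.81 * 2948 / 1.435)
V_ms = sqrt(3299.083175) = 57.4376 m/s
V = 57.4376 * 3.6 = 206.8 km/h

206.8


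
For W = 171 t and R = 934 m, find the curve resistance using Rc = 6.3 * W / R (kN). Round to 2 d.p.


Rc = 6.3 * W / R
Rc = 6.3 * 171 / 934
Rc = 1077.3 / 934
Rc = 1.15 kN

1.15


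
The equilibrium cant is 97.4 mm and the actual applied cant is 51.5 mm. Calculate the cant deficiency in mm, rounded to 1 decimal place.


Cant deficiency = equilibrium cant - actual cant
CD = 97.4 - 51.5
CD = 45.9 mm

45.9


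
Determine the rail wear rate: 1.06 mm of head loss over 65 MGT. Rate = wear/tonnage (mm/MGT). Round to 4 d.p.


Wear rate = total wear / cumulative tonnage
Rate = 1.06 / 65
Rate = 0.0163 mm/MGT

0.0163


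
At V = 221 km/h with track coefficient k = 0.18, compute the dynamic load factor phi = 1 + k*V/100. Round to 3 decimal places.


phi = 1 + k * V / 100
phi = 1 + 0.18 * 221 / 100
phi = 1 + 0.3978
phi = 1.398

1.398


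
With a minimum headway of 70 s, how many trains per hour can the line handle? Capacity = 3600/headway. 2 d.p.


Capacity = 3600 / headway
Capacity = 3600 / 70
Capacity = 51.43 trains/hour

51.43


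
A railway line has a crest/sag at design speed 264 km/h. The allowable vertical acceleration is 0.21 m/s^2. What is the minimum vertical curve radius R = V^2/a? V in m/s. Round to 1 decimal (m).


Convert speed: V = 264 / 3.6 = 73.3333 m/s
V^2 = 5377.7778 m^2/s^2
R_v = 5377.7778 / 0.21
R_v = 25608.5 m

25608.5


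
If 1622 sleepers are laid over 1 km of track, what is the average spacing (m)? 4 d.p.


Spacing = 1000 m / number of sleepers
Spacing = 1000 / 1622
Spacing = 0.6165 m

0.6165


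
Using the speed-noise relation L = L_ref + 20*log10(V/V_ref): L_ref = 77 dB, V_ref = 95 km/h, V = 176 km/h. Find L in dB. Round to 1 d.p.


V/V_ref = 176 / 95 = 1.852632
log10(1.852632) = 0.267789
20 * 0.267789 = 5.3558
L = 77 + 5.3558 = 82.4 dB

82.4


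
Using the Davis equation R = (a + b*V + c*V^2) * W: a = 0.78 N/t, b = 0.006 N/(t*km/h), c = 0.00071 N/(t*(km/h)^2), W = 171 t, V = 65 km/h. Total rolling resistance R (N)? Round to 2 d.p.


b*V = 0.006 * 65 = 0.39
c*V^2 = 0.00071 * 4225 = 2.99975
R_per_t = 0.78 + 0.39 + 2.99975 = 4.16975 N/t
R_total = 4.16975 * 171 = 713.03 N

713.03


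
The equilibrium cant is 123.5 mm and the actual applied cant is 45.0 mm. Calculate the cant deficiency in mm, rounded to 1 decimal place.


Cant deficiency = equilibrium cant - actual cant
CD = 123.5 - 45.0
CD = 78.5 mm

78.5


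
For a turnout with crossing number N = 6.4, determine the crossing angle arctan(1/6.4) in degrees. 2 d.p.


1/N = 1/6.4 = 0.15625
angle = arctan(0.15625) = 0.154997 rad
angle = 0.154997 * 180/pi = 8.88 degrees

8.88


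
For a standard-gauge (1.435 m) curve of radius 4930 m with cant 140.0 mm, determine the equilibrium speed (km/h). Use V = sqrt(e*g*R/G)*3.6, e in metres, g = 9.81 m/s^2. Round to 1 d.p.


Convert cant: e = 140.0 mm = 0.1400 m
V_ms = sqrt(0.1400 * 9.81 * 4930 / 1.435)
V_ms = sqrt(4718.370732) = 68.6904 m/s
V = 68.6904 * 3.6 = 247.3 km/h

247.3


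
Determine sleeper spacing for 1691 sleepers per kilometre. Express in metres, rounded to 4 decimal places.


Spacing = 1000 m / number of sleepers
Spacing = 1000 / 1691
Spacing = 0.5914 m

0.5914


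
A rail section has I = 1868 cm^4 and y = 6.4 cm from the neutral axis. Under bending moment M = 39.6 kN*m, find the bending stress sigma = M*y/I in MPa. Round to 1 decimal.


Convert units:
M = 39.6 kN*m = 39600000 N*mm
y = 6.4 cm = 64 mm
I = 1868 cm^4 = 18680000 mm^4
sigma = 39600000 * 64 / 18680000
sigma = 135.7 MPa

135.7


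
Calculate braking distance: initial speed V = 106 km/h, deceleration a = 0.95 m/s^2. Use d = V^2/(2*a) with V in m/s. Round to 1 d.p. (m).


Convert speed: V = 106 / 3.6 = 29.4444 m/s
V^2 = 866.9753
d = 866.9753 / (2 * 0.95)
d = 866.9753 / 1.9
d = 456.3 m

456.3


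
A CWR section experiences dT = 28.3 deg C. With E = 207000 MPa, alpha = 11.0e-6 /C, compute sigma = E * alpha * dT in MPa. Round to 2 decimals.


sigma = E * alpha * dT
sigma = 207000 * 11.0e-6 * 28.3
sigma = 2.277 * 28.3
sigma = 64.44 MPa

64.44


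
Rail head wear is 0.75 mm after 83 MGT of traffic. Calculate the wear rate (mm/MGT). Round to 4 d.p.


Wear rate = total wear / cumulative tonnage
Rate = 0.75 / 83
Rate = 0.0090 mm/MGT

0.0090


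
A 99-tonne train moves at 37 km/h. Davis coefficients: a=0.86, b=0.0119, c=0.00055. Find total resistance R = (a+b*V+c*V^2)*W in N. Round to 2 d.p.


b*V = 0.0119 * 37 = 0.4403
c*V^2 = 0.00055 * 1369 = 0.75295
R_per_t = 0.86 + 0.4403 + 0.75295 = 2.05325 N/t
R_total = 2.05325 * 99 = 203.27 N

203.27


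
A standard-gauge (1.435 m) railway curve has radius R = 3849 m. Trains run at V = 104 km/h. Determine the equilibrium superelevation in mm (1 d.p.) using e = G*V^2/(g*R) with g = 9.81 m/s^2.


Convert speed: V = 104 / 3.6 = 28.8889 m/s
Apply formula: e = 1.435 * 28.8889^2 / (9.81 * 3849)
e = 1.435 * 834.5679 / 37758.69
e = 0.031717 m = 31.7 mm

31.7


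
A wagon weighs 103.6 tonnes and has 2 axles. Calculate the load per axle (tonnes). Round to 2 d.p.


Load per axle = total weight / number of axles
Load = 103.6 / 2
Load = 51.80 tonnes

51.80


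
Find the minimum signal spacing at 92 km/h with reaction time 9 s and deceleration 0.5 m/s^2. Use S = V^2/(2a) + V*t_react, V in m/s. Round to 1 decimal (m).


V = 92 / 3.6 = 25.5556 m/s
Braking distance = 25.5556^2 / (2*0.5) = 653.0864 m
Sighting distance = 25.5556 * 9 = 230.0 m
S = 653.0864 + 230.0 = 883.1 m

883.1


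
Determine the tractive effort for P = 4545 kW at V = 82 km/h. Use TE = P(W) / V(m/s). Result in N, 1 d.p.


Convert: P = 4545 kW = 4545000 W
V = 82 / 3.6 = 22.7778 m/s
TE = 4545000 / 22.7778
TE = 199536.6 N

199536.6


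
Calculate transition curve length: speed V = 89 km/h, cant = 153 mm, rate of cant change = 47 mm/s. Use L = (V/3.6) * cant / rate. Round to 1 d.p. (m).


Convert speed: V = 89 / 3.6 = 24.7222 m/s
L = 24.7222 * 153 / 47
L = 3782.5 / 47
L = 80.5 m

80.5


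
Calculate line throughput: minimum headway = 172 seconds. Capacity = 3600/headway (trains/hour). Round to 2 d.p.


Capacity = 3600 / headway
Capacity = 3600 / 172
Capacity = 20.93 trains/hour

20.93


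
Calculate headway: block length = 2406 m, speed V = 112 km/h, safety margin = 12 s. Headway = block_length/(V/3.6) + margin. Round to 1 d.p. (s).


V = 112 / 3.6 = 31.1111 m/s
Block traversal time = 2406 / 31.1111 = 77.3357 s
Headway = 77.3357 + 12
Headway = 89.3 s

89.3


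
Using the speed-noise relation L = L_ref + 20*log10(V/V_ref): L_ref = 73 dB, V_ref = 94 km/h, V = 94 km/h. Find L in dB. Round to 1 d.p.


V/V_ref = 94 / 94 = 1.0
log10(1.0) = 0.0
20 * 0.0 = 0.0
L = 73 + 0.0 = 73.0 dB

73.0


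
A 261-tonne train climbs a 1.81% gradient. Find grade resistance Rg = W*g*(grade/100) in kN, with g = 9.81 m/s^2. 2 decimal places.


Rg = W * 9.81 * grade / 100
Rg = 261 * 9.81 * 1.81 / 100
Rg = 2560.41 * 0.0181
Rg = 46.34 kN

46.34


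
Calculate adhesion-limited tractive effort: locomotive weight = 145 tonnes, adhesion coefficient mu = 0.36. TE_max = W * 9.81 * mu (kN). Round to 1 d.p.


TE_max = W * g * mu
TE_max = 145 * 9.81 * 0.36
TE_max = 1422.45 * 0.36
TE_max = 512.1 kN

512.1


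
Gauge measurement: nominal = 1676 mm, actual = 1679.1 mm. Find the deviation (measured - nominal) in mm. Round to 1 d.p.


Deviation = measured - nominal
Deviation = 1679.1 - 1676
Deviation = 3.1 mm

3.1


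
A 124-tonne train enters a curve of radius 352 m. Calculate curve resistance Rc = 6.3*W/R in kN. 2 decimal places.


Rc = 6.3 * W / R
Rc = 6.3 * 124 / 352
Rc = 781.2 / 352
Rc = 2.22 kN

2.22


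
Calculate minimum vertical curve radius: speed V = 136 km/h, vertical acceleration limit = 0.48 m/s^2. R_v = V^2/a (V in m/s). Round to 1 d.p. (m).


Convert speed: V = 136 / 3.6 = 37.7778 m/s
V^2 = 1427.1605 m^2/s^2
R_v = 1427.1605 / 0.48
R_v = 2973.3 m

2973.3


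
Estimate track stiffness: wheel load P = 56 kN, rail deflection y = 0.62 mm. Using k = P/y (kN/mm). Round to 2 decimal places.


Track stiffness k = P / y
k = 56 / 0.62
k = 90.32 kN/mm

90.32


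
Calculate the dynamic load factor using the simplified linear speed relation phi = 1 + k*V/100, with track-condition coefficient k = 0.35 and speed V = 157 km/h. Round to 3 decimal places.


phi = 1 + k * V / 100
phi = 1 + 0.35 * 157 / 100
phi = 1 + 0.5495
phi = 1.550

1.550


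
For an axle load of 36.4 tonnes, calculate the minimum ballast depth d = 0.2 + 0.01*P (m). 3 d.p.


d = 0.2 + 0.01 * 36.4
d = 0.2 + 0.364
d = 0.564 m

0.564


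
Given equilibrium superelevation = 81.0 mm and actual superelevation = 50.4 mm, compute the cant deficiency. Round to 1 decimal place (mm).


Cant deficiency = equilibrium cant - actual cant
CD = 81.0 - 50.4
CD = 30.6 mm

30.6


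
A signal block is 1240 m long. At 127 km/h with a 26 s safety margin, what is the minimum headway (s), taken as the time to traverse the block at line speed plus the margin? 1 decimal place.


V = 127 / 3.6 = 35.2778 m/s
Block traversal time = 1240 / 35.2778 = 35.1496 s
Headway = 35.1496 + 26
Headway = 61.1 s

61.1


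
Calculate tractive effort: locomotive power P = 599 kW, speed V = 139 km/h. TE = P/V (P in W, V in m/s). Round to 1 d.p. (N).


Convert: P = 599 kW = 599000 W
V = 139 / 3.6 = 38.6111 m/s
TE = 599000 / 38.6111
TE = 15513.7 N

15513.7


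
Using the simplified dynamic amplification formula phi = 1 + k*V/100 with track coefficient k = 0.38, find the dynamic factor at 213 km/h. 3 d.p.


phi = 1 + k * V / 100
phi = 1 + 0.38 * 213 / 100
phi = 1 + 0.8094
phi = 1.809

1.809


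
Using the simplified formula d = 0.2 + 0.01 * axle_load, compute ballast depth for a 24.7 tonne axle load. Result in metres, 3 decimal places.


d = 0.2 + 0.01 * 24.7
d = 0.2 + 0.247
d = 0.447 m

0.447


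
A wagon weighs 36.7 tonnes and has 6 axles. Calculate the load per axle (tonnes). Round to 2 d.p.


Load per axle = total weight / number of axles
Load = 36.7 / 6
Load = 6.12 tonnes

6.12


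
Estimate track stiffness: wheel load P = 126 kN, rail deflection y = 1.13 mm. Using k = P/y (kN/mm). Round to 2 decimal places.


Track stiffness k = P / y
k = 126 / 1.13
k = 111.50 kN/mm

111.50


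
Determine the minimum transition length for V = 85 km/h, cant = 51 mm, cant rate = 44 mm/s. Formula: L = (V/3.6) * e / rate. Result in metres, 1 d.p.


Convert speed: V = 85 / 3.6 = 23.6111 m/s
L = 23.6111 * 51 / 44
L = 1204.1667 / 44
L = 27.4 m

27.4


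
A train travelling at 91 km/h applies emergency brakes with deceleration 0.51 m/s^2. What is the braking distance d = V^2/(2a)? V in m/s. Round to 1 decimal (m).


Convert speed: V = 91 / 3.6 = 25.2778 m/s
V^2 = 638.966
d = 638.966 / (2 * 0.51)
d = 638.966 / 1.02
d = 626.4 m

626.4


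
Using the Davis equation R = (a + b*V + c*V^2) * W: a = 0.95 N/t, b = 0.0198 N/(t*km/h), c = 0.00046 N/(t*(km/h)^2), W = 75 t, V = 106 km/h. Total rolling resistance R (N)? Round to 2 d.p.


b*V = 0.0198 * 106 = 2.0988
c*V^2 = 0.00046 * 11236 = 5.16856
R_per_t = 0.95 + 2.0988 + 5.16856 = 8.21736 N/t
R_total = 8.21736 * 75 = 616.30 N

616.30


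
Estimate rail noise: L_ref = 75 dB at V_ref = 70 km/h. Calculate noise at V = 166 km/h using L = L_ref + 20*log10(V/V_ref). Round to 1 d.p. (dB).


V/V_ref = 166 / 70 = 2.371429
log10(2.371429) = 0.37501
20 * 0.37501 = 7.5002
L = 75 + 7.5002 = 82.5 dB

82.5


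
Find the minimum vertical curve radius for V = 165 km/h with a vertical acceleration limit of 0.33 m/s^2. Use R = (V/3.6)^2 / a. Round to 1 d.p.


Convert speed: V = 165 / 3.6 = 45.8333 m/s
V^2 = 2100.6944 m^2/s^2
R_v = 2100.6944 / 0.33
R_v = 6365.7 m

6365.7


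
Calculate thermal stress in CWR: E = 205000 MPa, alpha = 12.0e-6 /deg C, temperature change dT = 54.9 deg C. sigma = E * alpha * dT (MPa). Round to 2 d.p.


sigma = E * alpha * dT
sigma = 205000 * 12.0e-6 * 54.9
sigma = 2.46 * 54.9
sigma = 135.05 MPa

135.05


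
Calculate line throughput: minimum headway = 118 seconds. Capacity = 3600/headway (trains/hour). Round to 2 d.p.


Capacity = 3600 / headway
Capacity = 3600 / 118
Capacity = 30.51 trains/hour

30.51


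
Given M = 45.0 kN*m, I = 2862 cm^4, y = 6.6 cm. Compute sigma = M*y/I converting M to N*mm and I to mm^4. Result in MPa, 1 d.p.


Convert units:
M = 45.0 kN*m = 45000000 N*mm
y = 6.6 cm = 66 mm
I = 2862 cm^4 = 28620000 mm^4
sigma = 45000000 * 66 / 28620000
sigma = 103.8 MPa

103.8


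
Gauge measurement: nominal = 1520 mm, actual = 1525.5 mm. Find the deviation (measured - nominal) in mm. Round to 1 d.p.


Deviation = measured - nominal
Deviation = 1525.5 - 1520
Deviation = 5.5 mm

5.5


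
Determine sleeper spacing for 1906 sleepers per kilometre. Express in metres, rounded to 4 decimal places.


Spacing = 1000 m / number of sleepers
Spacing = 1000 / 1906
Spacing = 0.5247 m

0.5247


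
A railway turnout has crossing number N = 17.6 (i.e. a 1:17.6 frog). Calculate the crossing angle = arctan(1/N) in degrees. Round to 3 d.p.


1/N = 1/17.6 = 0.056818
angle = arctan(0.056818) = 0.056757 rad
angle = 0.056757 * 180/pi = 3.252 degrees

3.252


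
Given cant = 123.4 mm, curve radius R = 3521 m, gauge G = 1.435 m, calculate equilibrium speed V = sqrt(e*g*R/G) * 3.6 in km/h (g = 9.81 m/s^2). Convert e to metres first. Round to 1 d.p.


Convert cant: e = 123.4 mm = 0.1234 m
V_ms = sqrt(0.1234 * 9.81 * 3521 / 1.435)
V_ms = sqrt(2970.286156) = 54.5003 m/s
V = 54.5003 * 3.6 = 196.2 km/h

196.2


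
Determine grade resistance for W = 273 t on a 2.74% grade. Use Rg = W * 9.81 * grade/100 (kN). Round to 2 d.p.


Rg = W * 9.81 * grade / 100
Rg = 273 * 9.81 * 2.74 / 100
Rg = 2678.13 * 0.0274
Rg = 73.38 kN

73.38


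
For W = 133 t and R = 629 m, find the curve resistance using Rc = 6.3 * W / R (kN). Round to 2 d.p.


Rc = 6.3 * W / R
Rc = 6.3 * 133 / 629
Rc = 837.9 / 629
Rc = 1.33 kN

1.33


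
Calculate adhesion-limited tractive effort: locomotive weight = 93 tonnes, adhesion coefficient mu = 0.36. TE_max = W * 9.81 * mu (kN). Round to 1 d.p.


TE_max = W * g * mu
TE_max = 93 * 9.81 * 0.36
TE_max = 912.33 * 0.36
TE_max = 328.4 kN

328.4


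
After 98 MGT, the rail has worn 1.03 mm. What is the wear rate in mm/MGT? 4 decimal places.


Wear rate = total wear / cumulative tonnage
Rate = 1.03 / 98
Rate = 0.0105 mm/MGT

0.0105


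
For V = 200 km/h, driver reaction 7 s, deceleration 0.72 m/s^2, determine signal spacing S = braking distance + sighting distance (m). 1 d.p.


V = 200 / 3.6 = 55.5556 m/s
Braking distance = 55.5556^2 / (2*0.72) = 2143.3471 m
Sighting distance = 55.5556 * 7 = 388.8889 m
S = 2143.3471 + 388.8889 = 2532.2 m

2532.2


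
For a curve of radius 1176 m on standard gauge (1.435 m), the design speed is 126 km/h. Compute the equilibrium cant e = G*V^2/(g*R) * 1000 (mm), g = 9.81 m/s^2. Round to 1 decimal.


Convert speed: V = 126 / 3.6 = 35.0 m/s
Apply formula: e = 1.435 * 35.0^2 / (9.81 * 1176)
e = 1.435 * 1225.0 / 11536.56
e = 0.152374 m = 152.4 mm

152.4


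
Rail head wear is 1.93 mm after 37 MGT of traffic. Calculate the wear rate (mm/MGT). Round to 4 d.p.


Wear rate = total wear / cumulative tonnage
Rate = 1.93 / 37
Rate = 0.0522 mm/MGT

0.0522


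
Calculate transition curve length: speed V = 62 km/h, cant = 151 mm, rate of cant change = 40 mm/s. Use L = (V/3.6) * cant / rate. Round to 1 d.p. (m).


Convert speed: V = 62 / 3.6 = 17.2222 m/s
L = 17.2222 * 151 / 40
L = 2600.5556 / 40
L = 65.0 m

65.0


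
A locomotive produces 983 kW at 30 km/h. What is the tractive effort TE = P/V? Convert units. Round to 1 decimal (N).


Convert: P = 983 kW = 983000 W
V = 30 / 3.6 = 8.3333 m/s
TE = 983000 / 8.3333
TE = 117960.0 N

117960.0


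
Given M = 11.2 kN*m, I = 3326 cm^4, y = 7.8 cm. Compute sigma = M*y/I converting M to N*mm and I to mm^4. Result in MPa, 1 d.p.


Convert units:
M = 11.2 kN*m = 11200000 N*mm
y = 7.8 cm = 78 mm
I = 3326 cm^4 = 33260000 mm^4
sigma = 11200000 * 78 / 33260000
sigma = 26.3 MPa

26.3


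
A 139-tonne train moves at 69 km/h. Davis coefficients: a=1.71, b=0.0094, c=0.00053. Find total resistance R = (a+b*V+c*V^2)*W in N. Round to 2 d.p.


b*V = 0.0094 * 69 = 0.6486
c*V^2 = 0.00053 * 4761 = 2.52333
R_per_t = 1.71 + 0.6486 + 2.52333 = 4.88193 N/t
R_total = 4.88193 * 139 = 678.59 N

678.59


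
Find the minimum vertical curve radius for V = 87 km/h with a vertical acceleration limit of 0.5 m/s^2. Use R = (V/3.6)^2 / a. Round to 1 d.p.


Convert speed: V = 87 / 3.6 = 24.1667 m/s
V^2 = 584.0278 m^2/s^2
R_v = 584.0278 / 0.5
R_v = 1168.1 m

1168.1


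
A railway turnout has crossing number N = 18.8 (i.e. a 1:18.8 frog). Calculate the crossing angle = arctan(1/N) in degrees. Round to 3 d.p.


1/N = 1/18.8 = 0.053191
angle = arctan(0.053191) = 0.053141 rad
angle = 0.053141 * 180/pi = 3.045 degrees

3.045


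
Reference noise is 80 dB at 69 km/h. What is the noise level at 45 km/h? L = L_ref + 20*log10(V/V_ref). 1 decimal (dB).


V/V_ref = 45 / 69 = 0.652174
log10(0.652174) = -0.185637
20 * -0.185637 = -3.7127
L = 80 + -3.7127 = 76.3 dB

76.3


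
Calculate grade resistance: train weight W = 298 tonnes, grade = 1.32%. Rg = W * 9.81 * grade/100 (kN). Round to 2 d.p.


Rg = W * 9.81 * grade / 100
Rg = 298 * 9.81 * 1.32 / 100
Rg = 2923.38 * 0.0132
Rg = 38.59 kN

38.59


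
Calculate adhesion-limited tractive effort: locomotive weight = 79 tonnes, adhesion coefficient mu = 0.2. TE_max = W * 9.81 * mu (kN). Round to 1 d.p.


TE_max = W * g * mu
TE_max = 79 * 9.81 * 0.2
TE_max = 774.99 * 0.2
TE_max = 155.0 kN

155.0


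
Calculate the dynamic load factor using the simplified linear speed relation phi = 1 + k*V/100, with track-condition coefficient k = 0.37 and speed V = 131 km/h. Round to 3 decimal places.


phi = 1 + k * V / 100
phi = 1 + 0.37 * 131 / 100
phi = 1 + 0.4847
phi = 1.485

1.485


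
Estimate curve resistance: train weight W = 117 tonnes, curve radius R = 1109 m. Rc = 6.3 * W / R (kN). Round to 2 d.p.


Rc = 6.3 * W / R
Rc = 6.3 * 117 / 1109
Rc = 737.1 / 1109
Rc = 0.66 kN

0.66


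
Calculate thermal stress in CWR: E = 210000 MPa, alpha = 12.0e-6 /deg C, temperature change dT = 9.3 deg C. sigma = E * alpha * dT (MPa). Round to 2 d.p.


sigma = E * alpha * dT
sigma = 210000 * 12.0e-6 * 9.3
sigma = 2.52 * 9.3
sigma = 23.44 MPa

23.44


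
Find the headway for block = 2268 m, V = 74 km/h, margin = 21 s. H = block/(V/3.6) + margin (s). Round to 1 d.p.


V = 74 / 3.6 = 20.5556 m/s
Block traversal time = 2268 / 20.5556 = 110.3351 s
Headway = 110.3351 + 21
Headway = 131.3 s

131.3


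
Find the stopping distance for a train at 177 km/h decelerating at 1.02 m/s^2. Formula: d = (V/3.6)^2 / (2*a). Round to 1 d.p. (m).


Convert speed: V = 177 / 3.6 = 49.1667 m/s
V^2 = 2417.3611
d = 2417.3611 / (2 * 1.02)
d = 2417.3611 / 2.04
d = 1185.0 m

1185.0


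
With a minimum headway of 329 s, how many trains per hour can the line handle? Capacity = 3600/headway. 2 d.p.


Capacity = 3600 / headway
Capacity = 3600 / 329
Capacity = 10.94 trains/hour

10.94


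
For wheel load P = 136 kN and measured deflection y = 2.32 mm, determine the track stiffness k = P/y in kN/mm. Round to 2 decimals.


Track stiffness k = P / y
k = 136 / 2.32
k = 58.62 kN/mm

58.62


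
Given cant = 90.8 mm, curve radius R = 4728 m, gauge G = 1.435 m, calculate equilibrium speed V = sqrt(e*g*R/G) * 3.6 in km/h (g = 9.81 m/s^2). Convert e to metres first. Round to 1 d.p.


Convert cant: e = 90.8 mm = 0.0908 m
V_ms = sqrt(0.0908 * 9.81 * 4728 / 1.435)
V_ms = sqrt(2934.812923) = 54.1739 m/s
V = 54.1739 * 3.6 = 195.0 km/h

195.0


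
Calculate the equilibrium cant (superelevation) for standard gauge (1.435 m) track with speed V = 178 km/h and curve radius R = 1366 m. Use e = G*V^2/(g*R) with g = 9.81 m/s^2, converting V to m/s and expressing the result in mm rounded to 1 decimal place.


Convert speed: V = 178 / 3.6 = 49.4444 m/s
Apply formula: e = 1.435 * 49.4444^2 / (9.81 * 1366)
e = 1.435 * 2444.7531 / 13400.46
e = 0.261799 m = 261.8 mm

261.8


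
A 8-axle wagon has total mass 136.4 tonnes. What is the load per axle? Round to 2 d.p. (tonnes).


Load per axle = total weight / number of axles
Load = 136.4 / 8
Load = 17.05 tonnes

17.05


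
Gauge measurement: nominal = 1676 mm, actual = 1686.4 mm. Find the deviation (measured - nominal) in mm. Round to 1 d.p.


Deviation = measured - nominal
Deviation = 1686.4 - 1676
Deviation = 10.4 mm

10.4


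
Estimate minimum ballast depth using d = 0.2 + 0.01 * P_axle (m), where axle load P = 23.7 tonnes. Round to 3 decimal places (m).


d = 0.2 + 0.01 * 23.7
d = 0.2 + 0.237
d = 0.437 m

0.437


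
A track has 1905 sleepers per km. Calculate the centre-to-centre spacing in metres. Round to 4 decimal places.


Spacing = 1000 m / number of sleepers
Spacing = 1000 / 1905
Spacing = 0.5249 m

0.5249


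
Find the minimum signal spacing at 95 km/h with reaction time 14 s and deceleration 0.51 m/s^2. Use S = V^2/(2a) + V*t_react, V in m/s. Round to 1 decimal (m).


V = 95 / 3.6 = 26.3889 m/s
Braking distance = 26.3889^2 / (2*0.51) = 682.7191 m
Sighting distance = 26.3889 * 14 = 369.4444 m
S = 682.7191 + 369.4444 = 1052.2 m

1052.2


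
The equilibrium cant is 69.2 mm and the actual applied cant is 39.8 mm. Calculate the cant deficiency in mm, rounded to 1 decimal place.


Cant deficiency = equilibrium cant - actual cant
CD = 69.2 - 39.8
CD = 29.4 mm

29.4


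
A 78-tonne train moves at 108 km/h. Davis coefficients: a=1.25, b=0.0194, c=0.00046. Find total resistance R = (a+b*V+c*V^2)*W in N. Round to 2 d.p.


b*V = 0.0194 * 108 = 2.0952
c*V^2 = 0.00046 * 11664 = 5.36544
R_per_t = 1.25 + 2.0952 + 5.36544 = 8.71064 N/t
R_total = 8.71064 * 78 = 679.43 N

679.43


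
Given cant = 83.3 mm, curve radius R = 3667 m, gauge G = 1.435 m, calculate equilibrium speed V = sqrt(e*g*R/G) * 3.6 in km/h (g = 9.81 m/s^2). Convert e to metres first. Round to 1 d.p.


Convert cant: e = 83.3 mm = 0.0833 m
V_ms = sqrt(0.0833 * 9.81 * 3667 / 1.435)
V_ms = sqrt(2088.204454) = 45.6969 m/s
V = 45.6969 * 3.6 = 164.5 km/h

164.5


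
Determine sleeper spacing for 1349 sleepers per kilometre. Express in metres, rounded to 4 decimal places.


Spacing = 1000 m / number of sleepers
Spacing = 1000 / 1349
Spacing = 0.7413 m

0.7413


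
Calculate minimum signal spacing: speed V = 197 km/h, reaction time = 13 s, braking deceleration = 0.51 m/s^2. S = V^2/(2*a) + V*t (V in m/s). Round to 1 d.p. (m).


V = 197 / 3.6 = 54.7222 m/s
Braking distance = 54.7222^2 / (2*0.51) = 2935.8055 m
Sighting distance = 54.7222 * 13 = 711.3889 m
S = 2935.8055 + 711.3889 = 3647.2 m

3647.2


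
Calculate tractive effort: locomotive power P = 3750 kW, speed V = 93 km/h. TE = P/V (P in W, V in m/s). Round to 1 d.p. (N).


Convert: P = 3750 kW = 3750000 W
V = 93 / 3.6 = 25.8333 m/s
TE = 3750000 / 25.8333
TE = 145161.3 N

145161.3


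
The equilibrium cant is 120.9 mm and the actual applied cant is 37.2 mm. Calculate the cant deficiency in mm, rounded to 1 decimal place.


Cant deficiency = equilibrium cant - actual cant
CD = 120.9 - 37.2
CD = 83.7 mm

83.7


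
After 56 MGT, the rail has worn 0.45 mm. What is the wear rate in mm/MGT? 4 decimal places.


Wear rate = total wear / cumulative tonnage
Rate = 0.45 / 56
Rate = 0.0080 mm/MGT

0.0080


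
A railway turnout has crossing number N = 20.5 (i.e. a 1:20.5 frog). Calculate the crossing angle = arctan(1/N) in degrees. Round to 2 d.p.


1/N = 1/20.5 = 0.04878
angle = arctan(0.04878) = 0.048742 rad
angle = 0.048742 * 180/pi = 2.79 degrees

2.79


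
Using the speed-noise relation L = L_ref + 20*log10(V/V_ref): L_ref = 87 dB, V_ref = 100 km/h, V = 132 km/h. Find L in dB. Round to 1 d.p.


V/V_ref = 132 / 100 = 1.32
log10(1.32) = 0.120574
20 * 0.120574 = 2.4115
L = 87 + 2.4115 = 89.4 dB

89.4


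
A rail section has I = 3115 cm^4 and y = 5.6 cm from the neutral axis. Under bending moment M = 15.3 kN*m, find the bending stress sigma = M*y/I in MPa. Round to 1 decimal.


Convert units:
M = 15.3 kN*m = 15300000 N*mm
y = 5.6 cm = 56 mm
I = 3115 cm^4 = 31150000 mm^4
sigma = 15300000 * 56 / 31150000
sigma = 27.5 MPa

27.5


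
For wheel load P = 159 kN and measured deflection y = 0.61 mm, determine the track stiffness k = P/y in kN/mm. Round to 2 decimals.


Track stiffness k = P / y
k = 159 / 0.61
k = 260.66 kN/mm

260.66


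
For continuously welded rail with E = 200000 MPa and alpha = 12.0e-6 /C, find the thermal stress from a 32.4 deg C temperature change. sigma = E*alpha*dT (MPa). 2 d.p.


sigma = E * alpha * dT
sigma = 200000 * 12.0e-6 * 32.4
sigma = 2.4 * 32.4
sigma = 77.76 MPa

77.76


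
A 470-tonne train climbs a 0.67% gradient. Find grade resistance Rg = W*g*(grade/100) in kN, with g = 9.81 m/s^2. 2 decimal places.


Rg = W * 9.81 * grade / 100
Rg = 470 * 9.81 * 0.67 / 100
Rg = 4610.7 * 0.0067
Rg = 30.89 kN

30.89


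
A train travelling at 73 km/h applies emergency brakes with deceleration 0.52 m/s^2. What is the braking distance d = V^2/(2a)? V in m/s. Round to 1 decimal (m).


Convert speed: V = 73 / 3.6 = 20.2778 m/s
V^2 = 411.1883
d = 411.1883 / (2 * 0.52)
d = 411.1883 / 1.04
d = 395.4 m

395.4


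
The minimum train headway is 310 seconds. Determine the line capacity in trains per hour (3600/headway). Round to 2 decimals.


Capacity = 3600 / headway
Capacity = 3600 / 310
Capacity = 11.61 trains/hour

11.61


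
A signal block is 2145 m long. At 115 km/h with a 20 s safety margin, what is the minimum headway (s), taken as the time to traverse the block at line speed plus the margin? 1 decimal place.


V = 115 / 3.6 = 31.9444 m/s
Block traversal time = 2145 / 31.9444 = 67.1478 s
Headway = 67.1478 + 20
Headway = 87.1 s

87.1


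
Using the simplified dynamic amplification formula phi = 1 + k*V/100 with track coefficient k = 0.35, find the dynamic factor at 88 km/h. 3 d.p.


phi = 1 + k * V / 100
phi = 1 + 0.35 * 88 / 100
phi = 1 + 0.308
phi = 1.308

1.308


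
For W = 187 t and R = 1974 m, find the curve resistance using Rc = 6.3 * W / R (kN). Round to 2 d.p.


Rc = 6.3 * W / R
Rc = 6.3 * 187 / 1974
Rc = 1178.1 / 1974
Rc = 0.60 kN

0.60


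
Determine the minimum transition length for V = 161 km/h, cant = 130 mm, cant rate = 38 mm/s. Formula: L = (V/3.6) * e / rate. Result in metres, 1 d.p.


Convert speed: V = 161 / 3.6 = 44.7222 m/s
L = 44.7222 * 130 / 38
L = 5813.8889 / 38
L = 153.0 m

153.0


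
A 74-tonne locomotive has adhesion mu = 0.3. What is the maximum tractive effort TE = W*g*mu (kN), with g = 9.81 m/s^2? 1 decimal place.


TE_max = W * g * mu
TE_max = 74 * 9.81 * 0.3
TE_max = 725.94 * 0.3
TE_max = 217.8 kN

217.8


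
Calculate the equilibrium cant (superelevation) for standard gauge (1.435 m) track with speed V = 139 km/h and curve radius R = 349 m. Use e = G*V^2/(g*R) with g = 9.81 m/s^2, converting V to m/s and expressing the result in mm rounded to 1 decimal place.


Convert speed: V = 139 / 3.6 = 38.6111 m/s
Apply formula: e = 1.435 * 38.6111^2 / (9.81 * 349)
e = 1.435 * 1490.8179 / 3423.69
e = 0.624859 m = 624.9 mm

624.9


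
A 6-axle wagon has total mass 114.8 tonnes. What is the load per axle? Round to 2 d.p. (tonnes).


Load per axle = total weight / number of axles
Load = 114.8 / 6
Load = 19.13 tonnes

19.13


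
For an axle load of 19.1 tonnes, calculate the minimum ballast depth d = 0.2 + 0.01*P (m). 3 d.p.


d = 0.2 + 0.01 * 19.1
d = 0.2 + 0.191
d = 0.391 m

0.391


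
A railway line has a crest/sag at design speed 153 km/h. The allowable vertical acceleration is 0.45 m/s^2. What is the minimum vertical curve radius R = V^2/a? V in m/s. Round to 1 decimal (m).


Convert speed: V = 153 / 3.6 = 42.5 m/s
V^2 = 1806.25 m^2/s^2
R_v = 1806.25 / 0.45
R_v = 4013.9 m

4013.9


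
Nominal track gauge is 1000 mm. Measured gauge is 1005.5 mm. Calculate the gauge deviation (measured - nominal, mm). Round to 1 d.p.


Deviation = measured - nominal
Deviation = 1005.5 - 1000
Deviation = 5.5 mm

5.5


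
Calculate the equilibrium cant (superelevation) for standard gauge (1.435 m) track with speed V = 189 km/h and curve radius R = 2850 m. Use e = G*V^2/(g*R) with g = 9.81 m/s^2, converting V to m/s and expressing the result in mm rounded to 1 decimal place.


Convert speed: V = 189 / 3.6 = 52.5 m/s
Apply formula: e = 1.435 * 52.5^2 / (9.81 * 2850)
e = 1.435 * 2756.25 / 27958.5
e = 0.141467 m = 141.5 mm

141.5


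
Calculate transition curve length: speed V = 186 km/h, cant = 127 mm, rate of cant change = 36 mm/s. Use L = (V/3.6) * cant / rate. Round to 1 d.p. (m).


Convert speed: V = 186 / 3.6 = 51.6667 m/s
L = 51.6667 * 127 / 36
L = 6561.6667 / 36
L = 182.3 m

182.3


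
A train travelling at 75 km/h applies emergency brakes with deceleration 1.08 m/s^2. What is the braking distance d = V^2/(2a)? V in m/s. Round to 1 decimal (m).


Convert speed: V = 75 / 3.6 = 20.8333 m/s
V^2 = 434.0278
d = 434.0278 / (2 * 1.08)
d = 434.0278 / 2.16
d = 200.9 m

200.9


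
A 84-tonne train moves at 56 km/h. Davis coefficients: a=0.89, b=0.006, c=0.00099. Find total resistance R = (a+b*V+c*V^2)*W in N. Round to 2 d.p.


b*V = 0.006 * 56 = 0.336
c*V^2 = 0.00099 * 3136 = 3.10464
R_per_t = 0.89 + 0.336 + 3.10464 = 4.33064 N/t
R_total = 4.33064 * 84 = 363.77 N

363.77


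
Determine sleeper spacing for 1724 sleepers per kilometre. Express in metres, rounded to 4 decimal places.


Spacing = 1000 m / number of sleepers
Spacing = 1000 / 1724
Spacing = 0.5800 m

0.5800


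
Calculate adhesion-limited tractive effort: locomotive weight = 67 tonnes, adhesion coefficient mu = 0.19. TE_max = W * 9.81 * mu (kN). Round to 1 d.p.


TE_max = W * g * mu
TE_max = 67 * 9.81 * 0.19
TE_max = 657.27 * 0.19
TE_max = 124.9 kN

124.9


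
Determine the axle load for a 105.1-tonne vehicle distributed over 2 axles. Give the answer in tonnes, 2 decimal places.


Load per axle = total weight / number of axles
Load = 105.1 / 2
Load = 52.55 tonnes

52.55


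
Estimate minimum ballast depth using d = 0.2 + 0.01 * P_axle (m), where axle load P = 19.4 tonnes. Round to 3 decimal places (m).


d = 0.2 + 0.01 * 19.4
d = 0.2 + 0.194
d = 0.394 m

0.394


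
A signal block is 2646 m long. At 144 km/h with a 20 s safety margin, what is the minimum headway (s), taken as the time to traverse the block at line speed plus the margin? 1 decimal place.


V = 144 / 3.6 = 40.0 m/s
Block traversal time = 2646 / 40.0 = 66.15 s
Headway = 66.15 + 20
Headway = 86.2 s

86.2


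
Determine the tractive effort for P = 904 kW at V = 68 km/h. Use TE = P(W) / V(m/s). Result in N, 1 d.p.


Convert: P = 904 kW = 904000 W
V = 68 / 3.6 = 18.8889 m/s
TE = 904000 / 18.8889
TE = 47858.8 N

47858.8


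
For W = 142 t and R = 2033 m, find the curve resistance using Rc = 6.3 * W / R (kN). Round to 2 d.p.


Rc = 6.3 * W / R
Rc = 6.3 * 142 / 2033
Rc = 894.6 / 2033
Rc = 0.44 kN

0.44


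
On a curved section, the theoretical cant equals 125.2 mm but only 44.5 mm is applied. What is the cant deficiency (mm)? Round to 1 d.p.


Cant deficiency = equilibrium cant - actual cant
CD = 125.2 - 44.5
CD = 80.7 mm

80.7


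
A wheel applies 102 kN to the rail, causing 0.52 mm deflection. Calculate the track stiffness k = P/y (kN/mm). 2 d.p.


Track stiffness k = P / y
k = 102 / 0.52
k = 196.15 kN/mm

196.15


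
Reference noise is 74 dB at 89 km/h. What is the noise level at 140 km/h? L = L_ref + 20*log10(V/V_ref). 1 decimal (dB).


V/V_ref = 140 / 89 = 1.573034
log10(1.573034) = 0.196738
20 * 0.196738 = 3.9348
L = 74 + 3.9348 = 77.9 dB

77.9


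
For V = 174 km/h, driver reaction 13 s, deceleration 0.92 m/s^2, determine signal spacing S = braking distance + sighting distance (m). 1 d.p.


V = 174 / 3.6 = 48.3333 m/s
Braking distance = 48.3333^2 / (2*0.92) = 1269.6256 m
Sighting distance = 48.3333 * 13 = 628.3333 m
S = 1269.6256 + 628.3333 = 1898.0 m

1898.0


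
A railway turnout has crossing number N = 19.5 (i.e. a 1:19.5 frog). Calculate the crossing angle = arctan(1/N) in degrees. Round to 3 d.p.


1/N = 1/19.5 = 0.051282
angle = arctan(0.051282) = 0.051237 rad
angle = 0.051237 * 180/pi = 2.936 degrees

2.936


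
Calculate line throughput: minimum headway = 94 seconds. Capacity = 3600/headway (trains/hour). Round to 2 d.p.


Capacity = 3600 / headway
Capacity = 3600 / 94
Capacity = 38.30 trains/hour

38.30


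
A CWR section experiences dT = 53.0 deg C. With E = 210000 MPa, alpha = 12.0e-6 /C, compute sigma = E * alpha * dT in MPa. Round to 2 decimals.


sigma = E * alpha * dT
sigma = 210000 * 12.0e-6 * 53.0
sigma = 2.52 * 53.0
sigma = 133.56 MPa

133.56


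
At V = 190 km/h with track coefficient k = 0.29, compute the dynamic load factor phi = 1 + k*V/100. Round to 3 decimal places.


phi = 1 + k * V / 100
phi = 1 + 0.29 * 190 / 100
phi = 1 + 0.551
phi = 1.551

1.551


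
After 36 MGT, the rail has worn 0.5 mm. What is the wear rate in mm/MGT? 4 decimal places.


Wear rate = total wear / cumulative tonnage
Rate = 0.5 / 36
Rate = 0.0139 mm/MGT

0.0139


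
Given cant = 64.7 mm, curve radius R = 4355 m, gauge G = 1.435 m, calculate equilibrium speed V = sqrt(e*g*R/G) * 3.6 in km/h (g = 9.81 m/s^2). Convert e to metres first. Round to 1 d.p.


Convert cant: e = 64.7 mm = 0.0647 m
V_ms = sqrt(0.0647 * 9.81 * 4355 / 1.435)
V_ms = sqrt(1926.236226) = 43.8889 m/s
V = 43.8889 * 3.6 = 158.0 km/h

158.0


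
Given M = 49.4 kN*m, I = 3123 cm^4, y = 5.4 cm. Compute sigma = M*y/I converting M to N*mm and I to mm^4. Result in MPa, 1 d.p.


Convert units:
M = 49.4 kN*m = 49400000 N*mm
y = 5.4 cm = 54 mm
I = 3123 cm^4 = 31230000 mm^4
sigma = 49400000 * 54 / 31230000
sigma = 85.4 MPa

85.4


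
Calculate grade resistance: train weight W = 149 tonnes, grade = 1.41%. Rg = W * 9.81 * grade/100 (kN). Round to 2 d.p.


Rg = W * 9.81 * grade / 100
Rg = 149 * 9.81 * 1.41 / 100
Rg = 1461.69 * 0.0141
Rg = 20.61 kN

20.61


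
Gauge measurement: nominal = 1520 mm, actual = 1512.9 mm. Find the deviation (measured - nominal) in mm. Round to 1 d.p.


Deviation = measured - nominal
Deviation = 1512.9 - 1520
Deviation = -7.1 mm

-7.1


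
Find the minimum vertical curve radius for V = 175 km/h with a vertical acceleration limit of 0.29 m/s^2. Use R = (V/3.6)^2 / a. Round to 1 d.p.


Convert speed: V = 175 / 3.6 = 48.6111 m/s
V^2 = 2363.0401 m^2/s^2
R_v = 2363.0401 / 0.29
R_v = 8148.4 m

8148.4


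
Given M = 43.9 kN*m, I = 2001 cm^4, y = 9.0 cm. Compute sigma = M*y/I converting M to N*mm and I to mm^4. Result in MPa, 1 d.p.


Convert units:
M = 43.9 kN*m = 43900000 N*mm
y = 9.0 cm = 90 mm
I = 2001 cm^4 = 20010000 mm^4
sigma = 43900000 * 90 / 20010000
sigma = 197.5 MPa

197.5


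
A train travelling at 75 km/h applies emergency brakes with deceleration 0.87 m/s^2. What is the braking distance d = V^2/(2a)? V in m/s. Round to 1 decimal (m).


Convert speed: V = 75 / 3.6 = 20.8333 m/s
V^2 = 434.0278
d = 434.0278 / (2 * 0.87)
d = 434.0278 / 1.74
d = 249.4 m

249.4


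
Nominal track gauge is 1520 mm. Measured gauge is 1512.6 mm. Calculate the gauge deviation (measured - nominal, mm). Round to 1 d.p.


Deviation = measured - nominal
Deviation = 1512.6 - 1520
Deviation = -7.4 mm

-7.4


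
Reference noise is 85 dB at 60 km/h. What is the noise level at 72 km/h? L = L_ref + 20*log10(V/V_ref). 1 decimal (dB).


V/V_ref = 72 / 60 = 1.2
log10(1.2) = 0.079181
20 * 0.079181 = 1.5836
L = 85 + 1.5836 = 86.6 dB

86.6


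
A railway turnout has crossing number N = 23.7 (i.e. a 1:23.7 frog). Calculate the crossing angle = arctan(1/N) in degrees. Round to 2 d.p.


1/N = 1/23.7 = 0.042194
angle = arctan(0.042194) = 0.042169 rad
angle = 0.042169 * 180/pi = 2.42 degrees

2.42


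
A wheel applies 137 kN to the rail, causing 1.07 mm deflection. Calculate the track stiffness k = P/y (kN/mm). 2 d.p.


Track stiffness k = P / y
k = 137 / 1.07
k = 128.04 kN/mm

128.04


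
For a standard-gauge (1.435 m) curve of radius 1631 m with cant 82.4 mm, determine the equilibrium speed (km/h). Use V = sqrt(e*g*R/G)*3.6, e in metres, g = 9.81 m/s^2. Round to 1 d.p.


Convert cant: e = 82.4 mm = 0.0824 m
V_ms = sqrt(0.0824 * 9.81 * 1631 / 1.435)
V_ms = sqrt(918.751961) = 30.3109 m/s
V = 30.3109 * 3.6 = 109.1 km/h

109.1


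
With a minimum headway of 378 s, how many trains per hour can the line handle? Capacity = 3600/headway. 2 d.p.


Capacity = 3600 / headway
Capacity = 3600 / 378
Capacity = 9.52 trains/hour

9.52
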